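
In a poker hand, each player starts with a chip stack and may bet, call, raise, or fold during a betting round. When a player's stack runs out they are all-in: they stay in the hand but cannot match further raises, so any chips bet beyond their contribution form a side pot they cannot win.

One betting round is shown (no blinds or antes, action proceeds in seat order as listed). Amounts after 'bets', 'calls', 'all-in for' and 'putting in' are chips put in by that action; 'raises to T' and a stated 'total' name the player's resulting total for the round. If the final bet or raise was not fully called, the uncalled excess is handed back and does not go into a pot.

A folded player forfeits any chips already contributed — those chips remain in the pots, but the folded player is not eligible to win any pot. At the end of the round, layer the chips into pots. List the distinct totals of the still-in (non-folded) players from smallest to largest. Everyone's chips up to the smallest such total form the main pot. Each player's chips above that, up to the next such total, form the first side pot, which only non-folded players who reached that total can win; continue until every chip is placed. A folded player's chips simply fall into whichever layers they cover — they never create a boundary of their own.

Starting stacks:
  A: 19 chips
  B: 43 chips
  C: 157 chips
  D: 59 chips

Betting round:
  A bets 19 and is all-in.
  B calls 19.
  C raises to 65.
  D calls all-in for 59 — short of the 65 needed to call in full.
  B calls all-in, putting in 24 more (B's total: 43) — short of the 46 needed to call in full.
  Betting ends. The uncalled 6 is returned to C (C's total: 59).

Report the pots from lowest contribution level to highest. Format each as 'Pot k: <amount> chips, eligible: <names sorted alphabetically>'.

Pot 1: 76 chips, eligible: A, B, C, D
Pot 2: 72 chips, eligible: B, C, D
Pot 3: 32 chips, eligible: C, D

Derivation:
Contributions (after 6 returned to C): A=19, B=43, C=59, D=59
Pot levels (distinct totals of non-folded players): 19, 43, 59
Layer 1-19: 19 each from A, B, C, D = 19*4 = 76 chips; eligible A, B, C, D
Layer 20-43: 24 each from B, C, D = 24*3 = 72 chips; eligible B, C, D
Layer 44-59: 16 each from C, D = 16*2 = 32 chips; eligible C, D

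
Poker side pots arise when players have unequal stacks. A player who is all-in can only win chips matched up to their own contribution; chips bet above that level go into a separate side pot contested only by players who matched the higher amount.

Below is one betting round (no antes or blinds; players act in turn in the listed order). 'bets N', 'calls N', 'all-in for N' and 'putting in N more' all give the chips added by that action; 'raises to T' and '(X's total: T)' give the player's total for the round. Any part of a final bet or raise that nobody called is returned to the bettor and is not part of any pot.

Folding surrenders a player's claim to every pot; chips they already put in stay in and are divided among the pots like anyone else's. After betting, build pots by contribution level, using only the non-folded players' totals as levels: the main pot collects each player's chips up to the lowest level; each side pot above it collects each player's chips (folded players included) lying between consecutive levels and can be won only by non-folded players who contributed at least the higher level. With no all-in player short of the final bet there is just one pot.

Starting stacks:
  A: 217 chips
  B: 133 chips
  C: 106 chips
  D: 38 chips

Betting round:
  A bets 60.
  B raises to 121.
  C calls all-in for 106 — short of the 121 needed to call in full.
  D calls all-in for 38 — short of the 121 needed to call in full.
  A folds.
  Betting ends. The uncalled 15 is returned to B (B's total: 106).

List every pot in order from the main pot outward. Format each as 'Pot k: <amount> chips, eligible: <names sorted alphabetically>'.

Pot 1: 152 chips, eligible: B, C, D
Pot 2: 158 chips, eligible: B, C

Derivation:
Contributions (after 15 returned to B): A=60, B=106, C=106, D=38
Folded: A
Pot levels (distinct totals of non-folded players): 38, 106
Layer 1-38: 38 each from A, B, C, D = 38*4 = 152 chips; eligible B, C, D
Layer 39-106: A 22 + B 68 + C 68 = 158 chips; eligible B, C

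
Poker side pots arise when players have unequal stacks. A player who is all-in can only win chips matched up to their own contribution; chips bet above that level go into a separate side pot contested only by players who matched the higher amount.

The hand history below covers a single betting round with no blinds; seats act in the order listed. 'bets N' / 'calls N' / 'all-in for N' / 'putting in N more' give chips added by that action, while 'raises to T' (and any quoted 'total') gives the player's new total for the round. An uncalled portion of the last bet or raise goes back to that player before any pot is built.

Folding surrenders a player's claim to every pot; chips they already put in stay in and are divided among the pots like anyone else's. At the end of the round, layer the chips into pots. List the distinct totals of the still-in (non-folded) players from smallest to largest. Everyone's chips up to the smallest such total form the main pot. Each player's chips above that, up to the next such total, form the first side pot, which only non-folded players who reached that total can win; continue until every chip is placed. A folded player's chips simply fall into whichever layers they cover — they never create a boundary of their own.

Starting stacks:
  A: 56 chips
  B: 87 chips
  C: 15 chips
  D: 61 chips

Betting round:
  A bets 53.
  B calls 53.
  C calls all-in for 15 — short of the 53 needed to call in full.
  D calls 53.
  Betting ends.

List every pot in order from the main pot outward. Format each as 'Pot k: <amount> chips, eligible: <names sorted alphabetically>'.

Contributions: A=53, B=53, C=15, D=53
Pot levels (distinct totals of non-folded players): 15, 53
Layer 1-15: 15 each from A, B, C, D = 15*4 = 60 chips; eligible A, B, C, D
Layer 16-53: 38 each from A, B, D = 38*3 = 114 chips; eligible A, B, D

Pot 1: 60 chips, eligible: A, B, C, D
Pot 2: 114 chips, eligible: A, B, D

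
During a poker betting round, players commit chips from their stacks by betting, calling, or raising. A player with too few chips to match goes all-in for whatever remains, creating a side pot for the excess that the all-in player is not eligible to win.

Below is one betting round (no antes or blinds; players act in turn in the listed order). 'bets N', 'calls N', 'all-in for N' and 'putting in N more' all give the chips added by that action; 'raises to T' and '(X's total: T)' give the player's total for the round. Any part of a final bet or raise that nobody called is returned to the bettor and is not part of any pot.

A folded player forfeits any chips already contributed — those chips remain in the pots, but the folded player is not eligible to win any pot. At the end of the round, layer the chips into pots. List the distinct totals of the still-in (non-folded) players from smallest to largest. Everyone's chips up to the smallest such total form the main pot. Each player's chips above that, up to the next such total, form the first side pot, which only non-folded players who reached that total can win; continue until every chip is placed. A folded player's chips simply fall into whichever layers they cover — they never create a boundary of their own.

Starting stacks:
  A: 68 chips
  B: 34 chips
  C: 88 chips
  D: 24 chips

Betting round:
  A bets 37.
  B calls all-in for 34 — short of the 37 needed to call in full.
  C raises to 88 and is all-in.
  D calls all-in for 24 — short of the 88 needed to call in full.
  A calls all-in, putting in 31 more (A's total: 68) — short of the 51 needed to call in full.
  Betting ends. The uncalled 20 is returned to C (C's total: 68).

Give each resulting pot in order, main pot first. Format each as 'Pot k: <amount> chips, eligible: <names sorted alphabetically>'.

Pot 1: 96 chips, eligible: A, B, C, D
Pot 2: 30 chips, eligible: A, B, C
Pot 3: 68 chips, eligible: A, C

Derivation:
Contributions (after 20 returned to C): A=68, B=34, C=68, D=24
Pot levels (distinct totals of non-folded players): 24, 34, 68
Layer 1-24: 24 each from A, B, C, D = 24*4 = 96 chips; eligible A, B, C, D
Layer 25-34: 10 each from A, B, C = 10*3 = 30 chips; eligible A, B, C
Layer 35-68: 34 each from A, C = 34*2 = 68 chips; eligible A, C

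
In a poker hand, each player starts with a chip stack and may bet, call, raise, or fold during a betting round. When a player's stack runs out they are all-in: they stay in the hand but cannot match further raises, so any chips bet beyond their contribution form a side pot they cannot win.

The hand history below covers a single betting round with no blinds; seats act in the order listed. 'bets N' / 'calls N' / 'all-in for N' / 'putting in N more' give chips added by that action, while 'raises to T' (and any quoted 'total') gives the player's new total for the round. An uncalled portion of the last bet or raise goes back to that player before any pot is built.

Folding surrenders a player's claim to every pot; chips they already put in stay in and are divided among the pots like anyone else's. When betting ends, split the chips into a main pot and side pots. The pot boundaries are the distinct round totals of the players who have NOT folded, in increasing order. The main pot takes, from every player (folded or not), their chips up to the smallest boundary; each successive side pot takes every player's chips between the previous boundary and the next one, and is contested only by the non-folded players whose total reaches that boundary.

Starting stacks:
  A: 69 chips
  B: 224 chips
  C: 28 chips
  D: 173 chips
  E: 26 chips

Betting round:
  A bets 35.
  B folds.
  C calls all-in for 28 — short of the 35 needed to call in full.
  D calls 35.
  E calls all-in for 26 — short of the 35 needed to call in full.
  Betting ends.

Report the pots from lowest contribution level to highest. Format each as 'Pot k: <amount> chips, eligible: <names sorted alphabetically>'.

Pot 1: 104 chips, eligible: A, C, D, E
Pot 2: 6 chips, eligible: A, C, D
Pot 3: 14 chips, eligible: A, D

Derivation:
Contributions: A=35, C=28, D=35, E=26
Folded: B
Pot levels (distinct totals of non-folded players): 26, 28, 35
Layer 1-26: 26 each from A, C, D, E = 26*4 = 104 chips; eligible A, C, D, E
Layer 27-28: 2 each from A, C, D = 2*3 = 6 chips; eligible A, C, D
Layer 29-35: 7 each from A, D = 7*2 = 14 chips; eligible A, D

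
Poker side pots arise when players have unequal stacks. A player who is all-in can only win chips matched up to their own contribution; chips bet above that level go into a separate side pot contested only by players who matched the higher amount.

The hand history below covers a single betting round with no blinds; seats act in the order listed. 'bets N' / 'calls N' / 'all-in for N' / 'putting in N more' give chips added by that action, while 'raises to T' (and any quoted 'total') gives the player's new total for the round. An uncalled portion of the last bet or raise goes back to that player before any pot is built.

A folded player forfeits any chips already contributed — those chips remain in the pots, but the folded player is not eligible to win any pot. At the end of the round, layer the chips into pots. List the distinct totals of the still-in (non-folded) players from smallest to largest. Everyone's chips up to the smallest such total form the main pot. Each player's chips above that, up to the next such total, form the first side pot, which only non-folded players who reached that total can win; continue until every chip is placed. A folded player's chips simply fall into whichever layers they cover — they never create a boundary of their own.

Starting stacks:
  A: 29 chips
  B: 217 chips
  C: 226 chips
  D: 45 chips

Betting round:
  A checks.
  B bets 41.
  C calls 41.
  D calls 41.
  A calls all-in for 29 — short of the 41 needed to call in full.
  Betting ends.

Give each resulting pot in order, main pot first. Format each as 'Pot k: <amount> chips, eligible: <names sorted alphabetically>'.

Pot 1: 116 chips, eligible: A, B, C, D
Pot 2: 36 chips, eligible: B, C, D

Derivation:
Contributions: A=29, B=41, C=41, D=41
Pot levels (distinct totals of non-folded players): 29, 41
Layer 1-29: 29 each from A, B, C, D = 29*4 = 116 chips; eligible A, B, C, D
Layer 30-41: 12 each from B, C, D = 12*3 = 36 chips; eligible B, C, D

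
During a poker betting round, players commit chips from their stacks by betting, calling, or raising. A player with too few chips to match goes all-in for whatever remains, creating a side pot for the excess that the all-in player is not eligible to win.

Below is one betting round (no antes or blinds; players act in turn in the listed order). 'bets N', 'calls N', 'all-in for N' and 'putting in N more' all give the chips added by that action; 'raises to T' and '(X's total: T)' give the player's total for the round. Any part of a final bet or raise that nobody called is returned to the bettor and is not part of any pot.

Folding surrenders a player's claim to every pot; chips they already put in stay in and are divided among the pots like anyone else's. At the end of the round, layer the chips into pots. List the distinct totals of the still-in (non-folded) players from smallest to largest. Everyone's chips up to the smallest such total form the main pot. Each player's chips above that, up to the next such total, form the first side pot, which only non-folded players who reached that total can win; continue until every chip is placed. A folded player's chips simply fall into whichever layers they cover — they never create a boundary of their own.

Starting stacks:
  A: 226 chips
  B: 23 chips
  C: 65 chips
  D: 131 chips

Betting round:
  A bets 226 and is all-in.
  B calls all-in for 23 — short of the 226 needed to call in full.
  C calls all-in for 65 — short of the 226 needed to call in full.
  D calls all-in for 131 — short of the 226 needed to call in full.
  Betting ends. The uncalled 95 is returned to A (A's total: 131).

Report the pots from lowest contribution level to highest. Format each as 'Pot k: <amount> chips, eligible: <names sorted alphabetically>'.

Contributions (after 95 returned to A): A=131, B=23, C=65, D=131
Pot levels (distinct totals of non-folded players): 23, 65, 131
Layer 1-23: 23 each from A, B, C, D = 23*4 = 92 chips; eligible A, B, C, D
Layer 24-65: 42 each from A, C, D = 42*3 = 126 chips; eligible A, C, D
Layer 66-131: 66 each from A, D = 66*2 = 132 chips; eligible A, D

Pot 1: 92 chips, eligible: A, B, C, D
Pot 2: 126 chips, eligible: A, C, D
Pot 3: 132 chips, eligible: A, D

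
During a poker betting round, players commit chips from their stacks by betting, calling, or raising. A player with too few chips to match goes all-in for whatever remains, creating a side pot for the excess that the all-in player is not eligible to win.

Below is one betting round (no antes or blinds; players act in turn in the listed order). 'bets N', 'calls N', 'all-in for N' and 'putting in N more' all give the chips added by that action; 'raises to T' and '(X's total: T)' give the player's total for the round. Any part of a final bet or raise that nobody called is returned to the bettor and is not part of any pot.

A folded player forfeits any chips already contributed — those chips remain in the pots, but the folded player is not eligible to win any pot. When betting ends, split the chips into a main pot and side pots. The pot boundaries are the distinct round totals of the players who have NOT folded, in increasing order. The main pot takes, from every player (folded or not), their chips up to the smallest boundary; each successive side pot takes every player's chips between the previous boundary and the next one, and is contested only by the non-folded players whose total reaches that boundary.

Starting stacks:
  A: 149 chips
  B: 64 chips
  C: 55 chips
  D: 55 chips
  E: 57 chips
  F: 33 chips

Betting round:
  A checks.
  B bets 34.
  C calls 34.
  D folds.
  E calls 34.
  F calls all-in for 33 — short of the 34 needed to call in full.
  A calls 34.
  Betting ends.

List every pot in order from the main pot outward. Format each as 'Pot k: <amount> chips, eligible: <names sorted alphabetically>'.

Pot 1: 165 chips, eligible: A, B, C, E, F
Pot 2: 4 chips, eligible: A, B, C, E

Derivation:
Contributions: A=34, B=34, C=34, E=34, F=33
Folded: D
Pot levels (distinct totals of non-folded players): 33, 34
Layer 1-33: 33 each from A, B, C, E, F = 33*5 = 165 chips; eligible A, B, C, E, F
Layer 34-34: 1 each from A, B, C, E = 1*4 = 4 chips; eligible A, B, C, E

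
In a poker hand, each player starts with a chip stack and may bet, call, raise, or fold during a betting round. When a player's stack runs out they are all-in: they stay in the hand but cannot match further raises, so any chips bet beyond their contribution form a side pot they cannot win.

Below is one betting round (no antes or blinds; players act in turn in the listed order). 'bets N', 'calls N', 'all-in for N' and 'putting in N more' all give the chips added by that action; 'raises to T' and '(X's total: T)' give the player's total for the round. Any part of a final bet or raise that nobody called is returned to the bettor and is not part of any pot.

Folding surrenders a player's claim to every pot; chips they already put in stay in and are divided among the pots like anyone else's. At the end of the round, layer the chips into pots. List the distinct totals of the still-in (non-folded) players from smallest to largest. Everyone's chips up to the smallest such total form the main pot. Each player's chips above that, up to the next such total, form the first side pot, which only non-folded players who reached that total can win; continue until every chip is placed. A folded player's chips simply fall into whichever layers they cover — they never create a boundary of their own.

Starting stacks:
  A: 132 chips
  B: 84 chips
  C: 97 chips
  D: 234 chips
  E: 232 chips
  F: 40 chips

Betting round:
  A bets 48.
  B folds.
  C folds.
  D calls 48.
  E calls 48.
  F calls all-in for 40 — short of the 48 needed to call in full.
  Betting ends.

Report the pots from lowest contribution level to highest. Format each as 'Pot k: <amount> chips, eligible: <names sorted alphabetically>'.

Contributions: A=48, D=48, E=48, F=40
Folded: B, C
Pot levels (distinct totals of non-folded players): 40, 48
Layer 1-40: 40 each from A, D, E, F = 40*4 = 160 chips; eligible A, D, E, F
Layer 41-48: 8 each from A, D, E = 8*3 = 24 chips; eligible A, D, E

Pot 1: 160 chips, eligible: A, D, E, F
Pot 2: 24 chips, eligible: A, D, E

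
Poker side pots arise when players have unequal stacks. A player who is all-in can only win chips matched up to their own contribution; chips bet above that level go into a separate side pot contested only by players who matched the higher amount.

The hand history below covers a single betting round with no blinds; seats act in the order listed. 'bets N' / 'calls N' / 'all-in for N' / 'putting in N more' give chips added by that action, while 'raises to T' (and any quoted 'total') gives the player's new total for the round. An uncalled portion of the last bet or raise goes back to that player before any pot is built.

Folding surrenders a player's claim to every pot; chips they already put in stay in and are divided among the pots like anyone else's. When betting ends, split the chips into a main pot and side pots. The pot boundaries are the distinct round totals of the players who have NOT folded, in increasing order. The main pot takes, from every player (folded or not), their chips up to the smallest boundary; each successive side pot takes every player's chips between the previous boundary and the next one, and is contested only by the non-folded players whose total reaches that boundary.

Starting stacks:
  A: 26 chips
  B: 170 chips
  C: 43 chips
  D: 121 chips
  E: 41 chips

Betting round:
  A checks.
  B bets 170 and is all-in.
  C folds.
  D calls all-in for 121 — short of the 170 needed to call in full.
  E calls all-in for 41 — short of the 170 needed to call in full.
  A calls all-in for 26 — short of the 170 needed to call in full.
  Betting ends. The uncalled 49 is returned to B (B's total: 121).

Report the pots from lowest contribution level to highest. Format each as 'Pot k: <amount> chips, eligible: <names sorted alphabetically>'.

Pot 1: 104 chips, eligible: A, B, D, E
Pot 2: 45 chips, eligible: B, D, E
Pot 3: 160 chips, eligible: B, D

Derivation:
Contributions (after 49 returned to B): A=26, B=121, D=121, E=41
Folded: C
Pot levels (distinct totals of non-folded players): 26, 41, 121
Layer 1-26: 26 each from A, B, D, E = 26*4 = 104 chips; eligible A, B, D, E
Layer 27-41: 15 each from B, D, E = 15*3 = 45 chips; eligible B, D, E
Layer 42-121: 80 each from B, D = 80*2 = 160 chips; eligible B, D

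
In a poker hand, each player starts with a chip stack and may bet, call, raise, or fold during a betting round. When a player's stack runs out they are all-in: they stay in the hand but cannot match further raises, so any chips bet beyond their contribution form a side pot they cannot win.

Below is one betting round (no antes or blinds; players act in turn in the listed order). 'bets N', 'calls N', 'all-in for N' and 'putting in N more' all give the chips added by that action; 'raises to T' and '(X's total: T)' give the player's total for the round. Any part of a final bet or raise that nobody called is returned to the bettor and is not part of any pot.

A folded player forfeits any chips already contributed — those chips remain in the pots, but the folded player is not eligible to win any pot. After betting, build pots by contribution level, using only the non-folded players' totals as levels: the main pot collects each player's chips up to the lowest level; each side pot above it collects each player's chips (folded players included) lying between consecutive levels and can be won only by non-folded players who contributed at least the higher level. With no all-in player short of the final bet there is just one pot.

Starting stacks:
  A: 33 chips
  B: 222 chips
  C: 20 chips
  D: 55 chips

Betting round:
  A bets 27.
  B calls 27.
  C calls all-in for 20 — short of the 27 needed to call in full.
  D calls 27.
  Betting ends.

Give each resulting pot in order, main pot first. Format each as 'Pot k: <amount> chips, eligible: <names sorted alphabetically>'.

Contributions: A=27, B=27, C=20, D=27
Pot levels (distinct totals of non-folded players): 20, 27
Layer 1-20: 20 each from A, B, C, D = 20*4 = 80 chips; eligible A, B, C, D
Layer 21-27: 7 each from A, B, D = 7*3 = 21 chips; eligible A, B, D

Pot 1: 80 chips, eligible: A, B, C, D
Pot 2: 21 chips, eligible: A, B, D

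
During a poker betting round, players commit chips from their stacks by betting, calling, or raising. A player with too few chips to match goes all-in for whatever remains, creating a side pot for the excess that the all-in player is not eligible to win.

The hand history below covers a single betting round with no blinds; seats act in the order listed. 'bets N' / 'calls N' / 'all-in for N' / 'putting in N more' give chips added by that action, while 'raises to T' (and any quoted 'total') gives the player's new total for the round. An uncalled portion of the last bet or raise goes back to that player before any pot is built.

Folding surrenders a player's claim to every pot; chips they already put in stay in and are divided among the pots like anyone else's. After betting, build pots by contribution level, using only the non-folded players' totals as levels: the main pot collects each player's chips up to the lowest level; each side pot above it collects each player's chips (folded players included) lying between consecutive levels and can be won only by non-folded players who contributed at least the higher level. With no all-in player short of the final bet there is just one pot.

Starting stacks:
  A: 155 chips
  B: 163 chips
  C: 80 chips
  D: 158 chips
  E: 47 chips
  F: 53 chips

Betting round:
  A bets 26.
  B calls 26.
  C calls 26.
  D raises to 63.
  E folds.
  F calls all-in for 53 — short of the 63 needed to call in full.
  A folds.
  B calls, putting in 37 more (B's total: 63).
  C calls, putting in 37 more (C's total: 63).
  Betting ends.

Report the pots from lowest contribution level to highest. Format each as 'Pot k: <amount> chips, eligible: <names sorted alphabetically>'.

Contributions: A=26, B=63, C=63, D=63, F=53
Folded: A, E
Pot levels (distinct totals of non-folded players): 53, 63
Layer 1-53: A 26 + B 53 + C 53 + D 53 + F 53 = 238 chips; eligible B, C, D, F
Layer 54-63: 10 each from B, C, D = 10*3 = 30 chips; eligible B, C, D

Pot 1: 238 chips, eligible: B, C, D, F
Pot 2: 30 chips, eligible: B, C, D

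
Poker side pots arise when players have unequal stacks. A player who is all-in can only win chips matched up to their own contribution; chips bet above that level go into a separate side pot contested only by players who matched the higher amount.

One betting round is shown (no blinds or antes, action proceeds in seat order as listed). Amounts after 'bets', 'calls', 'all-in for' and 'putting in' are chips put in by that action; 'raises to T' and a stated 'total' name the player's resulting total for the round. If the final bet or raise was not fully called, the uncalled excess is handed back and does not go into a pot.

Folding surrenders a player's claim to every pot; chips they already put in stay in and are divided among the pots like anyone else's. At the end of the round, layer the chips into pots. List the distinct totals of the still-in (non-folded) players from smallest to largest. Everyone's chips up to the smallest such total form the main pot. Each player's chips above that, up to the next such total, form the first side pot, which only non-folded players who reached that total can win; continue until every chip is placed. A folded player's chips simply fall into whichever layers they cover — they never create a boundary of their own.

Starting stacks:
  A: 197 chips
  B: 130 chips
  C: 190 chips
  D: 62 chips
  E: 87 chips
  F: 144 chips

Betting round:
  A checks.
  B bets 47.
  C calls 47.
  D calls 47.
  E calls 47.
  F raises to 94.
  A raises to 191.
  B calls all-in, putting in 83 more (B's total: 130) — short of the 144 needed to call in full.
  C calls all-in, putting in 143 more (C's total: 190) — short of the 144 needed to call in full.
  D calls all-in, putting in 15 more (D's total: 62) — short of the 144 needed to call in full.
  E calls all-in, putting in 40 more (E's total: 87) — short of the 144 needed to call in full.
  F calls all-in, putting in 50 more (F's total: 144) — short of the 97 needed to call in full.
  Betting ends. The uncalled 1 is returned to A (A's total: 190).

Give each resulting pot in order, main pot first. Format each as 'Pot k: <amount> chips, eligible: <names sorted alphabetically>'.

Contributions (after 1 returned to A): A=190, B=130, C=190, D=62, E=87, F=144
Pot levels (distinct totals of non-folded players): 62, 87, 130, 144, 190
Layer 1-62: 62 each from A, B, C, D, E, F = 62*6 = 372 chips; eligible A, B, C, D, E, F
Layer 63-87: 25 each from A, B, C, E, F = 25*5 = 125 chips; eligible A, B, C, E, F
Layer 88-130: 43 each from A, B, C, F = 43*4 = 172 chips; eligible A, B, C, F
Layer 131-144: 14 each from A, C, F = 14*3 = 42 chips; eligible A, C, F
Layer 145-190: 46 each from A, C = 46*2 = 92 chips; eligible A, C

Pot 1: 372 chips, eligible: A, B, C, D, E, F
Pot 2: 125 chips, eligible: A, B, C, E, F
Pot 3: 172 chips, eligible: A, B, C, F
Pot 4: 42 chips, eligible: A, C, F
Pot 5: 92 chips, eligible: A, C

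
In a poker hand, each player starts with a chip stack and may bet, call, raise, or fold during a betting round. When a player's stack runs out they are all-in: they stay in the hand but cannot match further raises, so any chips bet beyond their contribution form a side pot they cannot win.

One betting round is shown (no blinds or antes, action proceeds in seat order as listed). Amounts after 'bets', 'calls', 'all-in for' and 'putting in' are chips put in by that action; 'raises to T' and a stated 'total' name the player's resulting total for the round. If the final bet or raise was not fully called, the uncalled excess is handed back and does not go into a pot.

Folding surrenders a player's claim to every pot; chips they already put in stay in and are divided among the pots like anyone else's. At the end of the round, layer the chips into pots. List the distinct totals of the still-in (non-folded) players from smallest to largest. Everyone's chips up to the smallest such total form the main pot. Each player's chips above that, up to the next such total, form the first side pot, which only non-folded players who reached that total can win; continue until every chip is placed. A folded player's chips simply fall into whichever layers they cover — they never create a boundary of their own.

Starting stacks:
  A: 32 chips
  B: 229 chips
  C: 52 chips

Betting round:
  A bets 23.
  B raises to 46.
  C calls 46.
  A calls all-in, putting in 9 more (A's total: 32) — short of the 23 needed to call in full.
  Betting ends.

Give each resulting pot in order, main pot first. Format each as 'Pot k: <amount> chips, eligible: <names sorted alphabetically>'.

Pot 1: 96 chips, eligible: A, B, C
Pot 2: 28 chips, eligible: B, C

Derivation:
Contributions: A=32, B=46, C=46
Pot levels (distinct totals of non-folded players): 32, 46
Layer 1-32: 32 each from A, B, C = 32*3 = 96 chips; eligible A, B, C
Layer 33-46: 14 each from B, C = 14*2 = 28 chips; eligible B, C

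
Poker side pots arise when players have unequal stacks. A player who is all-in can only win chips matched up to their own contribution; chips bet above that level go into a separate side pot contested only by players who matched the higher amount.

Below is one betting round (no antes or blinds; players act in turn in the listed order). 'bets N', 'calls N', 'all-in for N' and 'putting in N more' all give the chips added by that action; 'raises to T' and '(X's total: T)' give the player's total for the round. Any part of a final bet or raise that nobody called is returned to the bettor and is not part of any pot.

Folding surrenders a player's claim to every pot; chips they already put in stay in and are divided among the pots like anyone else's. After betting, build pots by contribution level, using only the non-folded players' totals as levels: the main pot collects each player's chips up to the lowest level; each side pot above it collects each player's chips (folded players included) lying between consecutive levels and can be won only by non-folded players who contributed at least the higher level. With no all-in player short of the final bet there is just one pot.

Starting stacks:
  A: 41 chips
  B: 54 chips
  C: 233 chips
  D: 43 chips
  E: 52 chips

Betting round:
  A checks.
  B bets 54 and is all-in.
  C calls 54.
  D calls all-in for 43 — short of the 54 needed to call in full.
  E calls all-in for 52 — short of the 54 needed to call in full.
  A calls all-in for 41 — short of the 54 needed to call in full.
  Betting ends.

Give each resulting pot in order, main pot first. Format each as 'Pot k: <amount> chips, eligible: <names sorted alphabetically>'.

Pot 1: 205 chips, eligible: A, B, C, D, E
Pot 2: 8 chips, eligible: B, C, D, E
Pot 3: 27 chips, eligible: B, C, E
Pot 4: 4 chips, eligible: B, C

Derivation:
Contributions: A=41, B=54, C=54, D=43, E=52
Pot levels (distinct totals of non-folded players): 41, 43, 52, 54
Layer 1-41: 41 each from A, B, C, D, E = 41*5 = 205 chips; eligible A, B, C, D, E
Layer 42-43: 2 each from B, C, D, E = 2*4 = 8 chips; eligible B, C, D, E
Layer 44-52: 9 each from B, C, E = 9*3 = 27 chips; eligible B, C, E
Layer 53-54: 2 each from B, C = 2*2 = 4 chips; eligible B, C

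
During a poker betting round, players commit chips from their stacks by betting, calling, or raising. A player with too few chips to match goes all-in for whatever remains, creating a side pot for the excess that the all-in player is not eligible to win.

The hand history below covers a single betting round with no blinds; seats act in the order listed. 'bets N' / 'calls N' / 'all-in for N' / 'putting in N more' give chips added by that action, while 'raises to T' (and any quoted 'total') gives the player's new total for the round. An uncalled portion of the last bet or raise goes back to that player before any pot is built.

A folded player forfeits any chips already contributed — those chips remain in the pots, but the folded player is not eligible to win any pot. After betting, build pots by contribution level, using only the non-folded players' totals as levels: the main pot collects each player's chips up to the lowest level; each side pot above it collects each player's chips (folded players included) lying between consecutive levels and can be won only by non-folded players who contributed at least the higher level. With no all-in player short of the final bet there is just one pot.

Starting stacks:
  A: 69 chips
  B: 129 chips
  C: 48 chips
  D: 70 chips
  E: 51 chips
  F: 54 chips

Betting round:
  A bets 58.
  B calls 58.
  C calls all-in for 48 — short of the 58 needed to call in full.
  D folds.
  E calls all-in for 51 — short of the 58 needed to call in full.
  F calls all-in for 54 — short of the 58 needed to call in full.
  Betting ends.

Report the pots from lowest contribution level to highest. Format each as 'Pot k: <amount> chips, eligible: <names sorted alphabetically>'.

Pot 1: 240 chips, eligible: A, B, C, E, F
Pot 2: 12 chips, eligible: A, B, E, F
Pot 3: 9 chips, eligible: A, B, F
Pot 4: 8 chips, eligible: A, B

Derivation:
Contributions: A=58, B=58, C=48, E=51, F=54
Folded: D
Pot levels (distinct totals of non-folded players): 48, 51, 54, 58
Layer 1-48: 48 each from A, B, C, E, F = 48*5 = 240 chips; eligible A, B, C, E, F
Layer 49-51: 3 each from A, B, E, F = 3*4 = 12 chips; eligible A, B, E, F
Layer 52-54: 3 each from A, B, F = 3*3 = 9 chips; eligible A, B, F
Layer 55-58: 4 each from A, B = 4*2 = 8 chips; eligible A, B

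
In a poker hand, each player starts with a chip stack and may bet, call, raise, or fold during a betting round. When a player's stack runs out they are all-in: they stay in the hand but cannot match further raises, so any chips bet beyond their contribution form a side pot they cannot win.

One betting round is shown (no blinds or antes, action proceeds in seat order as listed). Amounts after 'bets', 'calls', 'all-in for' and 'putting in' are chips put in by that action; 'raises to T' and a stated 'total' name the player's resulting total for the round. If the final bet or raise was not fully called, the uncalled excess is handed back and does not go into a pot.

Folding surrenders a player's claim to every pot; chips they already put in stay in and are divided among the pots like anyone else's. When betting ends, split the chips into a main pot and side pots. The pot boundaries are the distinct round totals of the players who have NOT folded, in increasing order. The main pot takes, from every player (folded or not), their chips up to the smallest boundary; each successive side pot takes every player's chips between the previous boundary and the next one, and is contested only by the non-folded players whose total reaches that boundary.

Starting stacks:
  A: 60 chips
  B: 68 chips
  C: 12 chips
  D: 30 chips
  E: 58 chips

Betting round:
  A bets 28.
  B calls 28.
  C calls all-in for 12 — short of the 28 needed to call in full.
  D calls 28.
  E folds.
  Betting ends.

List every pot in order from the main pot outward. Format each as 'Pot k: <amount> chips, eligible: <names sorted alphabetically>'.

Contributions: A=28, B=28, C=12, D=28
Folded: E
Pot levels (distinct totals of non-folded players): 12, 28
Layer 1-12: 12 each from A, B, C, D = 12*4 = 48 chips; eligible A, B, C, D
Layer 13-28: 16 each from A, B, D = 16*3 = 48 chips; eligible A, B, D

Pot 1: 48 chips, eligible: A, B, C, D
Pot 2: 48 chips, eligible: A, B, D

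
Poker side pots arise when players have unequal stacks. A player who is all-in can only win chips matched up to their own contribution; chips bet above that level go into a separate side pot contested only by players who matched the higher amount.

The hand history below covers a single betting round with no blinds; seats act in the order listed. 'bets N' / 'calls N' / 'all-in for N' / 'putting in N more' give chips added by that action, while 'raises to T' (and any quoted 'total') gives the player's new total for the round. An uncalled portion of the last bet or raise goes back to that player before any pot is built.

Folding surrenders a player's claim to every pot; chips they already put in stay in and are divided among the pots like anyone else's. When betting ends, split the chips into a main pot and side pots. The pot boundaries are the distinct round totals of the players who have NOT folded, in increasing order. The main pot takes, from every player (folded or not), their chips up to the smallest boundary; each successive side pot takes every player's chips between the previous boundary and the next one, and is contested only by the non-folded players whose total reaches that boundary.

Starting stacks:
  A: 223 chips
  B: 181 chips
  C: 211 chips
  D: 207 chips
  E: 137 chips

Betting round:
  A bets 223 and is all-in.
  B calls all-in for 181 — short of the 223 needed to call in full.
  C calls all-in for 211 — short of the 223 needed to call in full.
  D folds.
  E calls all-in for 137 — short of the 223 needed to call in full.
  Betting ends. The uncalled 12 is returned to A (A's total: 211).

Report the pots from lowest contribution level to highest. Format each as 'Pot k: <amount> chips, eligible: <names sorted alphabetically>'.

Contributions (after 12 returned to A): A=211, B=181, C=211, E=137
Folded: D
Pot levels (distinct totals of non-folded players): 137, 181, 211
Layer 1-137: 137 each from A, B, C, E = 137*4 = 548 chips; eligible A, B, C, E
Layer 138-181: 44 each from A, B, C = 44*3 = 132 chips; eligible A, B, C
Layer 182-211: 30 each from A, C = 30*2 = 60 chips; eligible A, C

Pot 1: 548 chips, eligible: A, B, C, E
Pot 2: 132 chips, eligible: A, B, C
Pot 3: 60 chips, eligible: A, C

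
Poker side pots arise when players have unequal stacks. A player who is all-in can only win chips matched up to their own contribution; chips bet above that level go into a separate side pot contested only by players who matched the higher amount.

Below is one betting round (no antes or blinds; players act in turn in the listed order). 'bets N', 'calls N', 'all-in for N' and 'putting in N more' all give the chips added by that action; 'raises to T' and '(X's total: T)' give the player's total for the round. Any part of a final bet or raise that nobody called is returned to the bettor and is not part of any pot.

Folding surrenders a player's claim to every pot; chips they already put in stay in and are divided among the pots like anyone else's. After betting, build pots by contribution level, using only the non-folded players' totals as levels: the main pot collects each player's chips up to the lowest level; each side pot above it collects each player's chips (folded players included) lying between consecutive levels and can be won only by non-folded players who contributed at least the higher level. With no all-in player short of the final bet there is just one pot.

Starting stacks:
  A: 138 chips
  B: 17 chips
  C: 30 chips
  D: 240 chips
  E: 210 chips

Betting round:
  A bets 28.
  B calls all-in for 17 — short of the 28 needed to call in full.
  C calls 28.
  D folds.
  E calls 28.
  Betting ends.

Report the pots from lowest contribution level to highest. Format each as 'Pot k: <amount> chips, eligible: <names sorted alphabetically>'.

Contributions: A=28, B=17, C=28, E=28
Folded: D
Pot levels (distinct totals of non-folded players): 17, 28
Layer 1-17: 17 each from A, B, C, E = 17*4 = 68 chips; eligible A, B, C, E
Layer 18-28: 11 each from A, C, E = 11*3 = 33 chips; eligible A, C, E

Pot 1: 68 chips, eligible: A, B, C, E
Pot 2: 33 chips, eligible: A, C, E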